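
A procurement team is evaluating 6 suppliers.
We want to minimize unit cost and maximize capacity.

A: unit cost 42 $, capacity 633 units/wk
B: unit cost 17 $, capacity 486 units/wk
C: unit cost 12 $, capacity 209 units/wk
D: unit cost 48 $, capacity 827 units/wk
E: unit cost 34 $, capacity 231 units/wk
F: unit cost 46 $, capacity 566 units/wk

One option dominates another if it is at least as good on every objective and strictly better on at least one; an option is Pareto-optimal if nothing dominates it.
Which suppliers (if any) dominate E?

B: unit cost 17≤34, capacity 486≥231 — dominates E.
Others (A, C, D, F) are each worse than E on at least one objective.

B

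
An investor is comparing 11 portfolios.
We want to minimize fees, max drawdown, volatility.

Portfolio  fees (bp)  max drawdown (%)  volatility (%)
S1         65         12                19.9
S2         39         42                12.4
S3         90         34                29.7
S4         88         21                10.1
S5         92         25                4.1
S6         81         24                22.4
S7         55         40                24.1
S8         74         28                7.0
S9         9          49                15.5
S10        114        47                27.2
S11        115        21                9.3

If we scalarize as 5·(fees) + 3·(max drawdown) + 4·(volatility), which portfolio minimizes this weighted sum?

S9

S1: 5·65 + 3·12 + 4·19.9 = 440.6
S2: 5·39 + 3·42 + 4·12.4 = 370.6
S3: 5·90 + 3·34 + 4·29.7 = 670.8
S4: 5·88 + 3·21 + 4·10.1 = 543.4
S5: 5·92 + 3·25 + 4·4.1 = 551.4
S6: 5·81 + 3·24 + 4·22.4 = 566.6
S7: 5·55 + 3·40 + 4·24.1 = 491.4
S8: 5·74 + 3·28 + 4·7.0 = 482.0
S9: 5·9 + 3·49 + 4·15.5 = 254.0
S10: 5·114 + 3·47 + 4·27.2 = 819.8
S11: 5·115 + 3·21 + 4·9.3 = 675.2
Lowest: S9 at 254.0.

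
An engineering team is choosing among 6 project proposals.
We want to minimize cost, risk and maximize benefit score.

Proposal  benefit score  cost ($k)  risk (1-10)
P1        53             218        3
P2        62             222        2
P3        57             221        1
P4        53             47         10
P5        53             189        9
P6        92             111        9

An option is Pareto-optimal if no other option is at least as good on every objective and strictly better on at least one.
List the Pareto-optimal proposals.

P1, P2, P3, P4, P6

P1: not dominated.
P2: not dominated.
P3: not dominated (best risk).
P4: not dominated (best cost).
P5: dominated by P6 (benefit score 92≥53, cost 111≤189, risk 9≤9).
P6: not dominated (best benefit score).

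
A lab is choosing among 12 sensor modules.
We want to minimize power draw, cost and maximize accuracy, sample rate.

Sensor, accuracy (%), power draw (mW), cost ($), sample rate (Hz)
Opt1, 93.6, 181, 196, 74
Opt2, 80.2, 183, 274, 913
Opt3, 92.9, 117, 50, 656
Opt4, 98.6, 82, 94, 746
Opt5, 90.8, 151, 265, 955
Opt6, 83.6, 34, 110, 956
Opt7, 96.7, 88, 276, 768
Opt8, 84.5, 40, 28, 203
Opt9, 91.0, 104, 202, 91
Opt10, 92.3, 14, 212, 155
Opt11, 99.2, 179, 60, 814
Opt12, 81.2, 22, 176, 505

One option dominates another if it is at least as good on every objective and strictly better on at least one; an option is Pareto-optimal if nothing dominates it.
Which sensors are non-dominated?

Opt1: dominated by Opt4 (accuracy 98.6≥93.6, power draw 82≤181, cost 94≤196, sample rate 746≥74).
Opt2: dominated by Opt5 (accuracy 90.8≥80.2, power draw 151≤183, cost 265≤274, sample rate 955≥913).
Opt3: not dominated.
Opt4: not dominated.
Opt5: not dominated.
Opt6: not dominated (best sample rate).
Opt7: not dominated.
Opt8: not dominated (best cost).
Opt9: dominated by Opt4 (accuracy 98.6≥91.0, power draw 82≤104, cost 94≤202, sample rate 746≥91).
Opt10: not dominated (best power draw).
Opt11: not dominated (best accuracy).
Opt12: not dominated.

Opt3, Opt4, Opt5, Opt6, Opt7, Opt8, Opt10, Opt11, Opt12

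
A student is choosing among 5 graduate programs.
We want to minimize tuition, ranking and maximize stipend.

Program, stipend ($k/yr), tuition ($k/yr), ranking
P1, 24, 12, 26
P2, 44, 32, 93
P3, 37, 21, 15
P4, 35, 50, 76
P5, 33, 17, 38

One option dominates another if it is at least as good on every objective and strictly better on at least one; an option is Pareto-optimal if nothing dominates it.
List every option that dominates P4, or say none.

P3

P3: stipend 37≥35, tuition 21≤50, ranking 15≤76 — dominates P4.
Others (P1, P2, P5) are each worse than P4 on at least one objective.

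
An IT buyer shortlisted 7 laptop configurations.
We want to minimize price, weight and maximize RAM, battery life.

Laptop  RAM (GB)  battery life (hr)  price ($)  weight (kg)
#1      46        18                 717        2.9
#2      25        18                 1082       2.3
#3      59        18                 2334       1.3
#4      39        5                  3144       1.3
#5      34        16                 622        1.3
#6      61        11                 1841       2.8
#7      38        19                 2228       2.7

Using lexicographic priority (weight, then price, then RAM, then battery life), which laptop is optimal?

#5

First minimize weight: best is 1.3, kept {#3, #4, #5}.
Then minimize price: best is 622, kept {#5}.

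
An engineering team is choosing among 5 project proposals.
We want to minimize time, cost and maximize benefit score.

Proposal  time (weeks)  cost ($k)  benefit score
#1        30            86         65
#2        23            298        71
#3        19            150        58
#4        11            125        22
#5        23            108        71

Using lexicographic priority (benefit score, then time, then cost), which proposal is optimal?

First maximize benefit score: best is 71, kept {#2, #5}.
Then minimize time: best is 23, kept {#2, #5}.
Then minimize cost: best is 108, kept {#5}.

#5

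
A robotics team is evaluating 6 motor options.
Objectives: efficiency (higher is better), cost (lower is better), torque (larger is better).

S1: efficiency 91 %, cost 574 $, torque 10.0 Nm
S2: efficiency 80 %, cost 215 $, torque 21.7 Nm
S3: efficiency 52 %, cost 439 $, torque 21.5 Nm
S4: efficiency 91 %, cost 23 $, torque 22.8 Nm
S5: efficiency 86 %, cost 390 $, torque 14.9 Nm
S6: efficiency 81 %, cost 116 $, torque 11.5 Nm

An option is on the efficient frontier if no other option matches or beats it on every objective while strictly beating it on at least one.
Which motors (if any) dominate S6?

S4

S4: efficiency 91≥81, cost 23≤116, torque 22.8≥11.5 — dominates S6.
Others (S1, S2, S3, S5) are each worse than S6 on at least one objective.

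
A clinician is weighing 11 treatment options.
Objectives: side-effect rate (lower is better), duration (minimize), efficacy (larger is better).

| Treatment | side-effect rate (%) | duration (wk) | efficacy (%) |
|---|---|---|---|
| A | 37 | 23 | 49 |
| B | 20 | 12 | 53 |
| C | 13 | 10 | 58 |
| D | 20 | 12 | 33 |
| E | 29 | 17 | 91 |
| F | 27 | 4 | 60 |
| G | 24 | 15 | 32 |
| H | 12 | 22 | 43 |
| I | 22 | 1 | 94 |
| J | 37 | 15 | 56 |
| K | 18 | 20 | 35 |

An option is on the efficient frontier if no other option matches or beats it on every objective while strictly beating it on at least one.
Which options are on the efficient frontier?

A: dominated by B (side-effect rate 20≤37, duration 12≤23, efficacy 53≥49).
B: dominated by C (side-effect rate 13≤20, duration 10≤12, efficacy 58≥53).
C: not dominated.
D: dominated by B (side-effect rate 20≤20, duration 12≤12, efficacy 53≥33).
E: dominated by I (side-effect rate 22≤29, duration 1≤17, efficacy 94≥91).
F: dominated by I (side-effect rate 22≤27, duration 1≤4, efficacy 94≥60).
G: dominated by B (side-effect rate 20≤24, duration 12≤15, efficacy 53≥32).
H: not dominated (best side-effect rate).
I: not dominated (best duration).
J: dominated by C (side-effect rate 13≤37, duration 10≤15, efficacy 58≥56).
K: dominated by C (side-effect rate 13≤18, duration 10≤20, efficacy 58≥35).

C, H, I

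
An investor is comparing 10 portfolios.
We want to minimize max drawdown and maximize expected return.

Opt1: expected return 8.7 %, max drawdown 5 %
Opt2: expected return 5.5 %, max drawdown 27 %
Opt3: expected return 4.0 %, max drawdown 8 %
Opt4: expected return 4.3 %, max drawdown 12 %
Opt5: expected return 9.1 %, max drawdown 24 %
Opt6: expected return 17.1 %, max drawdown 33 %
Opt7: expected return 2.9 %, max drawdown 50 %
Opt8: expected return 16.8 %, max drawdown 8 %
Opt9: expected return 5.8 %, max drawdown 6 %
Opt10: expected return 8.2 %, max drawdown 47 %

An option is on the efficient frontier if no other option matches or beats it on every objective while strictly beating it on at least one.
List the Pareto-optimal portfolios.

Opt1: not dominated (best max drawdown).
Opt2: dominated by Opt1 (expected return 8.7≥5.5, max drawdown 5≤27).
Opt3: dominated by Opt1 (expected return 8.7≥4.0, max drawdown 5≤8).
Opt4: dominated by Opt1 (expected return 8.7≥4.3, max drawdown 5≤12).
Opt5: dominated by Opt8 (expected return 16.8≥9.1, max drawdown 8≤24).
Opt6: not dominated (best expected return).
Opt7: dominated by Opt1 (expected return 8.7≥2.9, max drawdown 5≤50).
Opt8: not dominated.
Opt9: dominated by Opt1 (expected return 8.7≥5.8, max drawdown 5≤6).
Opt10: dominated by Opt1 (expected return 8.7≥8.2, max drawdown 5≤47).

Opt1, Opt6, Opt8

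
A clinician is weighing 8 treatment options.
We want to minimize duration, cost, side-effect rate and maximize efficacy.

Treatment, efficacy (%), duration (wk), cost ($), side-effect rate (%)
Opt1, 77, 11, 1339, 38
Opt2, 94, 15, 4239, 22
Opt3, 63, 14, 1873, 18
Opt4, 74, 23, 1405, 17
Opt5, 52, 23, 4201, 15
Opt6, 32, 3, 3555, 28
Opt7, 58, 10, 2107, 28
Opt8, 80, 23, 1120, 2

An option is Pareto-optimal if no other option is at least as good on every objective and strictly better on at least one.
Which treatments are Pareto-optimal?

Opt1: not dominated.
Opt2: not dominated (best efficacy).
Opt3: not dominated.
Opt4: dominated by Opt8 (efficacy 80≥74, duration 23≤23, cost 1120≤1405, side-effect rate 2≤17).
Opt5: dominated by Opt8 (efficacy 80≥52, duration 23≤23, cost 1120≤4201, side-effect rate 2≤15).
Opt6: not dominated (best duration).
Opt7: not dominated.
Opt8: not dominated (best cost).

Opt1, Opt2, Opt3, Opt6, Opt7, Opt8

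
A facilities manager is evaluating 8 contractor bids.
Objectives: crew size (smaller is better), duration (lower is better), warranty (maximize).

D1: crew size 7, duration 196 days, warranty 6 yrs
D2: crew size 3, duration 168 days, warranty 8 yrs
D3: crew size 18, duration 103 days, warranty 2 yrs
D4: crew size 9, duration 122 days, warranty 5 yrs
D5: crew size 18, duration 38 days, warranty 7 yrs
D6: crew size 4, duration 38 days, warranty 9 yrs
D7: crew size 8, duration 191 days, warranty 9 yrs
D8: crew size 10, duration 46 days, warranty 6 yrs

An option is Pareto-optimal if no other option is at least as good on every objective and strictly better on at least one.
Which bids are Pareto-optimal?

D2, D6

D1: dominated by D2 (crew size 3≤7, duration 168≤196, warranty 8≥6).
D2: not dominated (best crew size).
D3: dominated by D5 (crew size 18≤18, duration 38≤103, warranty 7≥2).
D4: dominated by D6 (crew size 4≤9, duration 38≤122, warranty 9≥5).
D5: dominated by D6 (crew size 4≤18, duration 38≤38, warranty 9≥7).
D6: not dominated.
D7: dominated by D6 (crew size 4≤8, duration 38≤191, warranty 9≥9).
D8: dominated by D6 (crew size 4≤10, duration 38≤46, warranty 9≥6).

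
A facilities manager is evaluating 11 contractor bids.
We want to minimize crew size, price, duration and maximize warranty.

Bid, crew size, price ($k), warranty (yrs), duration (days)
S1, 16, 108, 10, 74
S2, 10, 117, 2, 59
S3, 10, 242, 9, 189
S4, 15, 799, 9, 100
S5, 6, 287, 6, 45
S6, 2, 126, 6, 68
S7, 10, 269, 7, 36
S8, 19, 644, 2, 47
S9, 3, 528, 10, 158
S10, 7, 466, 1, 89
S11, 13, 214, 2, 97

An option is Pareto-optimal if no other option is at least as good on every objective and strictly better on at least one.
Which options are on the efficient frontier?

S1, S2, S3, S4, S5, S6, S7, S9

S1: not dominated (best price).
S2: not dominated.
S3: not dominated.
S4: not dominated.
S5: not dominated.
S6: not dominated (best crew size).
S7: not dominated (best duration).
S8: dominated by S5 (crew size 6≤19, price 287≤644, warranty 6≥2, duration 45≤47).
S9: not dominated.
S10: dominated by S5 (crew size 6≤7, price 287≤466, warranty 6≥1, duration 45≤89).
S11: dominated by S2 (crew size 10≤13, price 117≤214, warranty 2≥2, duration 59≤97).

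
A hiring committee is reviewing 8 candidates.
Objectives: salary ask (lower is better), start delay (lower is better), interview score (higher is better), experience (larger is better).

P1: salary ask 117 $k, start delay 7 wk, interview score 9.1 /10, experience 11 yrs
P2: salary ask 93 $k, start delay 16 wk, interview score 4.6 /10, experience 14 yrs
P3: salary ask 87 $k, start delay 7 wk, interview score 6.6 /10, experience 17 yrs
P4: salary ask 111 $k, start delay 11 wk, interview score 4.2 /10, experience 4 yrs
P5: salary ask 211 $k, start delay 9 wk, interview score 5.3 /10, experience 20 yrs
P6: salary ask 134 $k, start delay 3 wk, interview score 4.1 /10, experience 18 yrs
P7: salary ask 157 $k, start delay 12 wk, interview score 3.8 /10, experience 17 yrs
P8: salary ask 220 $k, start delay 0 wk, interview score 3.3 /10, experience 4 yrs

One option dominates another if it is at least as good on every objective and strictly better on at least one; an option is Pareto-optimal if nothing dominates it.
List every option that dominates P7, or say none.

P3: salary ask 87≤157, start delay 7≤12, interview score 6.6≥3.8, experience 17≥17 — dominates P7.
P6: salary ask 134≤157, start delay 3≤12, interview score 4.1≥3.8, experience 18≥17 — dominates P7.
Others (P1, P2, P4, P5, P8) are each worse than P7 on at least one objective.

P3, P6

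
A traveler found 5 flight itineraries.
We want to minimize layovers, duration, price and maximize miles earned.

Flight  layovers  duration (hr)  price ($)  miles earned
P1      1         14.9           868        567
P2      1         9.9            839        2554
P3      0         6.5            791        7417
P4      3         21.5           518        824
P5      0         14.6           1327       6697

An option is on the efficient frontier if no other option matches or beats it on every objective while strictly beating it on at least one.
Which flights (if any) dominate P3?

none

P1: worse on layovers (1 vs 0).
P2: worse on layovers (1 vs 0).
P4: worse on layovers (3 vs 0).
P5: worse on duration (14.6 vs 6.5).
No option dominates P3.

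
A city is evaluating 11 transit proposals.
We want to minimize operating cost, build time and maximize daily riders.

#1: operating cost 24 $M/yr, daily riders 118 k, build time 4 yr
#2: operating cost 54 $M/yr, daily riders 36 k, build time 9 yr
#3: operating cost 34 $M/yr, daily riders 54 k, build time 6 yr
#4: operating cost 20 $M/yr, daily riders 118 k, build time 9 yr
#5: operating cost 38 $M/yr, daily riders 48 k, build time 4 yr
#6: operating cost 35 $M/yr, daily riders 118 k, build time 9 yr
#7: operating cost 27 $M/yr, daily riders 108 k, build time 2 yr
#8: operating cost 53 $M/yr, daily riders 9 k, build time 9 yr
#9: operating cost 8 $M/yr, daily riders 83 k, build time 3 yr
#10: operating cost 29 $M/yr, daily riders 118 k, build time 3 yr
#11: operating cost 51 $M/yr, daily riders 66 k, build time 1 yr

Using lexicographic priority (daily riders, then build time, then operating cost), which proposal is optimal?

#10

First maximize daily riders: best is 118, kept {#1, #4, #6, #10}.
Then minimize build time: best is 3, kept {#10}.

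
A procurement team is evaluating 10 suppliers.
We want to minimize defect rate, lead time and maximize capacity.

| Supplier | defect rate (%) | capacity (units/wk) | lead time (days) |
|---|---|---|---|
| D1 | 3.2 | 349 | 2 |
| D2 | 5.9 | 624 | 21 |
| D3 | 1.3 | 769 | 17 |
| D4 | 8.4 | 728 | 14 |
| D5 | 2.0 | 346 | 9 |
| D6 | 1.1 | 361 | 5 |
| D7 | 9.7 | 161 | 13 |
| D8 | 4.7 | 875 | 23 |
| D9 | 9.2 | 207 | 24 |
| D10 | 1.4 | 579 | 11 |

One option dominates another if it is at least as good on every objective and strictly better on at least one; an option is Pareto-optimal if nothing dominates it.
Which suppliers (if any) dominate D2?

D3: defect rate 1.3≤5.9, capacity 769≥624, lead time 17≤21 — dominates D2.
Others (D1, D4, D5, D6, D7, D8, D9, D10) are each worse than D2 on at least one objective.

D3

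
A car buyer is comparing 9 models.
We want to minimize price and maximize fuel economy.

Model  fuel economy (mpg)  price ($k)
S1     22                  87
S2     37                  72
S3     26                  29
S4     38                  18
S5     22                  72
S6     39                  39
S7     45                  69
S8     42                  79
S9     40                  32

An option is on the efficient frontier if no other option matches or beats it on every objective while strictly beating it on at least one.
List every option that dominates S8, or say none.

S7

S7: fuel economy 45≥42, price 69≤79 — dominates S8.
Others (S1, S2, S3, S4, S5, S6, S9) are each worse than S8 on at least one objective.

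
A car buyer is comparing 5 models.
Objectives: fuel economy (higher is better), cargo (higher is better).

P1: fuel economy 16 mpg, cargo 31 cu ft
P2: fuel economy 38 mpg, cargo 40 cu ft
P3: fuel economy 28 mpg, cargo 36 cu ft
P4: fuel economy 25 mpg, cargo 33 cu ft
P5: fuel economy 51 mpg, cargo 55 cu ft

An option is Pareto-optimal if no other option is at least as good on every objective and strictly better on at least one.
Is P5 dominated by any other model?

No

P1: worse on fuel economy (16 vs 51).
P2: worse on fuel economy (38 vs 51).
P3: worse on fuel economy (28 vs 51).
P4: worse on fuel economy (25 vs 51).
No option is at least as good as P5 on every objective and strictly better on one.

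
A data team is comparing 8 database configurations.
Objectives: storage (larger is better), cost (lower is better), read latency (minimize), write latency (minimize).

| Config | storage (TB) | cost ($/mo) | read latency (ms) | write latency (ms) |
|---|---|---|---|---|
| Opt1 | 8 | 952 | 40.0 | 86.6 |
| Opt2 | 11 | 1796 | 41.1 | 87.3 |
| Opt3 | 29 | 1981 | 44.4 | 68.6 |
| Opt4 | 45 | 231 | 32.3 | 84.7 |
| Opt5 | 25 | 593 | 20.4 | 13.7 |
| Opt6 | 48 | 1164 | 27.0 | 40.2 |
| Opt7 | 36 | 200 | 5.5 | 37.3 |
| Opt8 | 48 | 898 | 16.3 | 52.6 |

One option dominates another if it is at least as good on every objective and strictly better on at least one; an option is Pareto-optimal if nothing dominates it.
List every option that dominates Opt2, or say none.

Opt4: storage 45≥11, cost 231≤1796, read latency 32.3≤41.1, write latency 84.7≤87.3 — dominates Opt2.
Opt5: storage 25≥11, cost 593≤1796, read latency 20.4≤41.1, write latency 13.7≤87.3 — dominates Opt2.
Opt6: storage 48≥11, cost 1164≤1796, read latency 27.0≤41.1, write latency 40.2≤87.3 — dominates Opt2.
Opt7: storage 36≥11, cost 200≤1796, read latency 5.5≤41.1, write latency 37.3≤87.3 — dominates Opt2.
Opt8: storage 48≥11, cost 898≤1796, read latency 16.3≤41.1, write latency 52.6≤87.3 — dominates Opt2.
Others (Opt1, Opt3) are each worse than Opt2 on at least one objective.

Opt4, Opt5, Opt6, Opt7, Opt8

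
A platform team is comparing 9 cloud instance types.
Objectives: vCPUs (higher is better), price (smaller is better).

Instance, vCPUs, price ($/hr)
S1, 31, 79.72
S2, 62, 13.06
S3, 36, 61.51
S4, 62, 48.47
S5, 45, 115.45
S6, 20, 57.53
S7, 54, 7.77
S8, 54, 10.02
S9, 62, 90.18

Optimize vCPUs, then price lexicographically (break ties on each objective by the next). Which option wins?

First maximize vCPUs: best is 62, kept {S2, S4, S9}.
Then minimize price: best is 13.06, kept {S2}.

S2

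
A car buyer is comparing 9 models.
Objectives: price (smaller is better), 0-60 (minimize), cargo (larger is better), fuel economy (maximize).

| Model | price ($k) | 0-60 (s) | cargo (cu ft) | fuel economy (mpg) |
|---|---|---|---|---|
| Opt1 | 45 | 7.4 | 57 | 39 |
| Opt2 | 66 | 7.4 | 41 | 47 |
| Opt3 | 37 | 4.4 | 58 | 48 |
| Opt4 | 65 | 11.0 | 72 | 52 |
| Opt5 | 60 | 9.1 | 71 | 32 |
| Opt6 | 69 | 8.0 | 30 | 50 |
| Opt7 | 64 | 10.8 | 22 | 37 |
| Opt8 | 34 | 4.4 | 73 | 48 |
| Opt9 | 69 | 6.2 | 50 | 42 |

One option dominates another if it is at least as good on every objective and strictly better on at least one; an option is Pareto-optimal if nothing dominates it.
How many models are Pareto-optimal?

3

Opt1: dominated by Opt3 (price 37≤45, 0-60 4.4≤7.4, cargo 58≥57, fuel economy 48≥39).
Opt2: dominated by Opt3 (price 37≤66, 0-60 4.4≤7.4, cargo 58≥41, fuel economy 48≥47).
Opt3: dominated by Opt8 (price 34≤37, 0-60 4.4≤4.4, cargo 73≥58, fuel economy 48≥48).
Opt4: not dominated (best fuel economy).
Opt5: dominated by Opt8 (price 34≤60, 0-60 4.4≤9.1, cargo 73≥71, fuel economy 48≥32).
Opt6: not dominated.
Opt7: dominated by Opt1 (price 45≤64, 0-60 7.4≤10.8, cargo 57≥22, fuel economy 39≥37).
Opt8: not dominated (best price).
Opt9: dominated by Opt3 (price 37≤69, 0-60 4.4≤6.2, cargo 58≥50, fuel economy 48≥42).
Pareto-optimal: Opt4, Opt6, Opt8 → 3.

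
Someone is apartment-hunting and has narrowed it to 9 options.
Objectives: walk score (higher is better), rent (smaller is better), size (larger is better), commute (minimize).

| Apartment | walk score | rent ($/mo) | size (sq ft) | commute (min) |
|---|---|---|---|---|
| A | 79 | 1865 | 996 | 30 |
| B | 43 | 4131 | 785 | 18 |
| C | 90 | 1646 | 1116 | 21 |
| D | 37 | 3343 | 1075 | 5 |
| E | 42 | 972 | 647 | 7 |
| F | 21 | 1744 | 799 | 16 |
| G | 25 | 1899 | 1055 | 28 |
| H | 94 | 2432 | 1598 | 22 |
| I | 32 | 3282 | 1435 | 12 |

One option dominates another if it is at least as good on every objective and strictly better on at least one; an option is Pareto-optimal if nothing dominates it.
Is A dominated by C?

Yes

C vs A: walk score 90≥79, rent 1646≤1865, size 1116≥996, commute 21≤30 — C is at least as good on every objective with at least one strict improvement.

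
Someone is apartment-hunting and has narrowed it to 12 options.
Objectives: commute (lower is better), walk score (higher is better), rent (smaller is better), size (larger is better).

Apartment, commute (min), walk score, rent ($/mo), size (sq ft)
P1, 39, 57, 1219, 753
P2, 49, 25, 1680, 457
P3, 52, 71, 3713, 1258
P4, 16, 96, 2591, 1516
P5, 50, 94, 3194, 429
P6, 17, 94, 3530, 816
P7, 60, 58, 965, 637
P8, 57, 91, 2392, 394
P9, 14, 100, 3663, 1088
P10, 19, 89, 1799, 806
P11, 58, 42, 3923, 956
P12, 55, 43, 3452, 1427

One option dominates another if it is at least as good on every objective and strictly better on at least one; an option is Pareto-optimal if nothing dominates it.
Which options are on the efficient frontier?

P1, P4, P7, P8, P9, P10

P1: not dominated.
P2: dominated by P1 (commute 39≤49, walk score 57≥25, rent 1219≤1680, size 753≥457).
P3: dominated by P4 (commute 16≤52, walk score 96≥71, rent 2591≤3713, size 1516≥1258).
P4: not dominated (best size).
P5: dominated by P4 (commute 16≤50, walk score 96≥94, rent 2591≤3194, size 1516≥429).
P6: dominated by P4 (commute 16≤17, walk score 96≥94, rent 2591≤3530, size 1516≥816).
P7: not dominated (best rent).
P8: not dominated.
P9: not dominated (best commute).
P10: not dominated.
P11: dominated by P3 (commute 52≤58, walk score 71≥42, rent 3713≤3923, size 1258≥956).
P12: dominated by P4 (commute 16≤55, walk score 96≥43, rent 2591≤3452, size 1516≥1427).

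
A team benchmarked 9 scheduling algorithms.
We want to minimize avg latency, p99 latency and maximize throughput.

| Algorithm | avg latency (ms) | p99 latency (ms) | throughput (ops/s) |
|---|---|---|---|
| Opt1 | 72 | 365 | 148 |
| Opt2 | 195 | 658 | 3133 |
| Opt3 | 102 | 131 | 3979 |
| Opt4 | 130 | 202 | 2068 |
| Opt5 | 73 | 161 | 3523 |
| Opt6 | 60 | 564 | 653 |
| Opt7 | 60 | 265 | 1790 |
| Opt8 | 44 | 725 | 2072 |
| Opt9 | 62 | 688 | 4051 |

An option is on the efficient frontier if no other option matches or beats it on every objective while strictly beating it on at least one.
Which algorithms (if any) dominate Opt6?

Opt7: avg latency 60≤60, p99 latency 265≤564, throughput 1790≥653 — dominates Opt6.
Others (Opt1, Opt2, Opt3, Opt4, Opt5, Opt8, Opt9) are each worse than Opt6 on at least one objective.

Opt7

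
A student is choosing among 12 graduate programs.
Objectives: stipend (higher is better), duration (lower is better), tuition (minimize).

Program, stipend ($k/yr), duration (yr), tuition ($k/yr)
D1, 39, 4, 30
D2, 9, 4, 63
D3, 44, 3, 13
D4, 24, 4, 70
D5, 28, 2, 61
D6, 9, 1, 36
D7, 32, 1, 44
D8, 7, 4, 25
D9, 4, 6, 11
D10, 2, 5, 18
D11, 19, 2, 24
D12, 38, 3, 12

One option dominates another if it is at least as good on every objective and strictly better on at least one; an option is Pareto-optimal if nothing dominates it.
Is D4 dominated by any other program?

D1 vs D4: stipend 39≥24, duration 4≤4, tuition 30≤70 — D1 is at least as good on every objective and strictly better on at least one, so D1 dominates D4.

Yes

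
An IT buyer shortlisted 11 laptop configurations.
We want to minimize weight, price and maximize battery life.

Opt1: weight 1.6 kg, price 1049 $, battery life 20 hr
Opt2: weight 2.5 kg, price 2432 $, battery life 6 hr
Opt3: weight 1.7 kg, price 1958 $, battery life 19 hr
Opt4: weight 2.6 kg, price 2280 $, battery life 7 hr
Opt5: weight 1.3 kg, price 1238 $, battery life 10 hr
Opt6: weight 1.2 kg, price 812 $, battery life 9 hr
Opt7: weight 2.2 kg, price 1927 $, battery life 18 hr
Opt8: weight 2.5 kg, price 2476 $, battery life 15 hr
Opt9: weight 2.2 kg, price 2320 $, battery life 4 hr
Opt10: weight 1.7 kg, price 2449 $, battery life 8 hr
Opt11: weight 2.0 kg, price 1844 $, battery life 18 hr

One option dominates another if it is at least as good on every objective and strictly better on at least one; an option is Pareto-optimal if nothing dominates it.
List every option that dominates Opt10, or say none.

Opt1, Opt3, Opt5, Opt6

Opt1: weight 1.6≤1.7, price 1049≤2449, battery life 20≥8 — dominates Opt10.
Opt3: weight 1.7≤1.7, price 1958≤2449, battery life 19≥8 — dominates Opt10.
Opt5: weight 1.3≤1.7, price 1238≤2449, battery life 10≥8 — dominates Opt10.
Opt6: weight 1.2≤1.7, price 812≤2449, battery life 9≥8 — dominates Opt10.
Others (Opt2, Opt4, Opt7, Opt8, Opt9, Opt11) are each worse than Opt10 on at least one objective.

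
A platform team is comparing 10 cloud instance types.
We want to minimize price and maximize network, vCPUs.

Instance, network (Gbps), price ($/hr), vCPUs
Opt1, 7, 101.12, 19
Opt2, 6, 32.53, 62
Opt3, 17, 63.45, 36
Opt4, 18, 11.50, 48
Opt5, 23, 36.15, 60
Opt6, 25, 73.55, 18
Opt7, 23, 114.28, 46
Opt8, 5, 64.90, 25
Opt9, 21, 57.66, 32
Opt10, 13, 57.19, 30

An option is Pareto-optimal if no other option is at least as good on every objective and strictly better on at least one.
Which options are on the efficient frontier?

Opt1: dominated by Opt3 (network 17≥7, price 63.45≤101.12, vCPUs 36≥19).
Opt2: not dominated (best vCPUs).
Opt3: dominated by Opt4 (network 18≥17, price 11.50≤63.45, vCPUs 48≥36).
Opt4: not dominated (best price).
Opt5: not dominated.
Opt6: not dominated (best network).
Opt7: dominated by Opt5 (network 23≥23, price 36.15≤114.28, vCPUs 60≥46).
Opt8: dominated by Opt2 (network 6≥5, price 32.53≤64.90, vCPUs 62≥25).
Opt9: dominated by Opt5 (network 23≥21, price 36.15≤57.66, vCPUs 60≥32).
Opt10: dominated by Opt4 (network 18≥13, price 11.50≤57.19, vCPUs 48≥30).

Opt2, Opt4, Opt5, Opt6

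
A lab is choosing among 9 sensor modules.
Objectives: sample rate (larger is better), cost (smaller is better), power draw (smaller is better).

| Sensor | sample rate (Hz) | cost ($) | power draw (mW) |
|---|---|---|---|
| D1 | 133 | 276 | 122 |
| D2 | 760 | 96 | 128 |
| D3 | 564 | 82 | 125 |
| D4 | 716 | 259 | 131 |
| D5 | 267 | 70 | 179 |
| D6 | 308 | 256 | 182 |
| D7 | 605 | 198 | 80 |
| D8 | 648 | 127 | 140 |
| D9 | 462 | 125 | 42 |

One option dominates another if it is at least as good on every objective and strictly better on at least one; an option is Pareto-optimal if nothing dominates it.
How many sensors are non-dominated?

D1: dominated by D7 (sample rate 605≥133, cost 198≤276, power draw 80≤122).
D2: not dominated (best sample rate).
D3: not dominated.
D4: dominated by D2 (sample rate 760≥716, cost 96≤259, power draw 128≤131).
D5: not dominated (best cost).
D6: dominated by D2 (sample rate 760≥308, cost 96≤256, power draw 128≤182).
D7: not dominated.
D8: dominated by D2 (sample rate 760≥648, cost 96≤127, power draw 128≤140).
D9: not dominated (best power draw).
Pareto-optimal: D2, D3, D5, D7, D9 → 5.

5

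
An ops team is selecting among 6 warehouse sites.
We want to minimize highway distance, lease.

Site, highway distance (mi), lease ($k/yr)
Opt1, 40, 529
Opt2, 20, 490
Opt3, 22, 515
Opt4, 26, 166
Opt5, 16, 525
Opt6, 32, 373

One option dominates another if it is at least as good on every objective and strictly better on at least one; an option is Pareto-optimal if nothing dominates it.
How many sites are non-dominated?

3

Opt1: dominated by Opt2 (highway distance 20≤40, lease 490≤529).
Opt2: not dominated.
Opt3: dominated by Opt2 (highway distance 20≤22, lease 490≤515).
Opt4: not dominated (best lease).
Opt5: not dominated (best highway distance).
Opt6: dominated by Opt4 (highway distance 26≤32, lease 166≤373).
Pareto-optimal: Opt2, Opt4, Opt5 → 3.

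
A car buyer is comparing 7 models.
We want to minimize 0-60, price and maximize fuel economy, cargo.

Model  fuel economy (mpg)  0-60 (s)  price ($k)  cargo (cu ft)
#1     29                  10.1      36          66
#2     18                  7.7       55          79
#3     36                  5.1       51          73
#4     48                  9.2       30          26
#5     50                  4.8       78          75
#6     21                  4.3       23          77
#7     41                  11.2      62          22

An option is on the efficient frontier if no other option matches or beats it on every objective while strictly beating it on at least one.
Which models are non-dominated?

#1, #2, #3, #4, #5, #6

#1: not dominated.
#2: not dominated (best cargo).
#3: not dominated.
#4: not dominated.
#5: not dominated (best fuel economy).
#6: not dominated (best 0-60).
#7: dominated by #4 (fuel economy 48≥41, 0-60 9.2≤11.2, price 30≤62, cargo 26≥22).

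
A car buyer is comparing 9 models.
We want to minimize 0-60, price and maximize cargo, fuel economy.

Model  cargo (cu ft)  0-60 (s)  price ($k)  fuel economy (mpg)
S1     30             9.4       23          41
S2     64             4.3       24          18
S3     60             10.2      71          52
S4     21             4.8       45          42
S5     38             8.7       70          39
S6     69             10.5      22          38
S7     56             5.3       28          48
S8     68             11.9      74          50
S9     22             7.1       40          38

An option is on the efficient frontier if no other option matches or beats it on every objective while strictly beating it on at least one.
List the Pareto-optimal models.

S1, S2, S3, S4, S6, S7, S8

S1: not dominated.
S2: not dominated (best 0-60).
S3: not dominated (best fuel economy).
S4: not dominated.
S5: dominated by S7 (cargo 56≥38, 0-60 5.3≤8.7, price 28≤70, fuel economy 48≥39).
S6: not dominated (best cargo).
S7: not dominated.
S8: not dominated.
S9: dominated by S7 (cargo 56≥22, 0-60 5.3≤7.1, price 28≤40, fuel economy 48≥38).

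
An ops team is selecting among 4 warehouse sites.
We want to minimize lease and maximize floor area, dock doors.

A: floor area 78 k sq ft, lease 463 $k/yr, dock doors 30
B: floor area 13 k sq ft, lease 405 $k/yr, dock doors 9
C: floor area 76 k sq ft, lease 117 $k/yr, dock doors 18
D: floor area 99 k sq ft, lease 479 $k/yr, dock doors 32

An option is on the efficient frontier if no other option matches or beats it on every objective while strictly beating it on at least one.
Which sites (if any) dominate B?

C: floor area 76≥13, lease 117≤405, dock doors 18≥9 — dominates B.
Others (A, D) are each worse than B on at least one objective.

C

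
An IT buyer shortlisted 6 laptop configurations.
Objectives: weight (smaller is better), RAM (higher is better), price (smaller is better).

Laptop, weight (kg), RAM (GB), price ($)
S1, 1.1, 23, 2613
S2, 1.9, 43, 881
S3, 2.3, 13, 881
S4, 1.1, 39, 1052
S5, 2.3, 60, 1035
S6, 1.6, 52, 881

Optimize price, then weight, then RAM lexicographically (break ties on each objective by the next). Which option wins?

First minimize price: best is 881, kept {S2, S3, S6}.
Then minimize weight: best is 1.6, kept {S6}.

S6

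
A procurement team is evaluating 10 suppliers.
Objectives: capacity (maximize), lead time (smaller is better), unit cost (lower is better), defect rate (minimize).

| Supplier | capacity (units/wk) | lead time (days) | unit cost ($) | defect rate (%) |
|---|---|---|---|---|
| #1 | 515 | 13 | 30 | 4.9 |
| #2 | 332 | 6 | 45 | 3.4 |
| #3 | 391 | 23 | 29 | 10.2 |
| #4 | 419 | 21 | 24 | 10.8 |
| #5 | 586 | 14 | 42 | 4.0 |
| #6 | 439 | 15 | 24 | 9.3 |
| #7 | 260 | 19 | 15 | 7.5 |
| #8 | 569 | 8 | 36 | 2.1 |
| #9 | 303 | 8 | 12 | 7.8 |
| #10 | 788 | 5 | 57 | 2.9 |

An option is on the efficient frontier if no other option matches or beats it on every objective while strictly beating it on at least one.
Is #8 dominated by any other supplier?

#1: worse on capacity (515 vs 569).
#2: worse on capacity (332 vs 569).
#3: worse on capacity (391 vs 569).
#4: worse on capacity (419 vs 569).
#5: worse on lead time (14 vs 8).
#6: worse on capacity (439 vs 569).
#7: worse on capacity (260 vs 569).
#9: worse on capacity (303 vs 569).
#10: worse on unit cost (57 vs 36).
No option is at least as good as #8 on every objective and strictly better on one.

No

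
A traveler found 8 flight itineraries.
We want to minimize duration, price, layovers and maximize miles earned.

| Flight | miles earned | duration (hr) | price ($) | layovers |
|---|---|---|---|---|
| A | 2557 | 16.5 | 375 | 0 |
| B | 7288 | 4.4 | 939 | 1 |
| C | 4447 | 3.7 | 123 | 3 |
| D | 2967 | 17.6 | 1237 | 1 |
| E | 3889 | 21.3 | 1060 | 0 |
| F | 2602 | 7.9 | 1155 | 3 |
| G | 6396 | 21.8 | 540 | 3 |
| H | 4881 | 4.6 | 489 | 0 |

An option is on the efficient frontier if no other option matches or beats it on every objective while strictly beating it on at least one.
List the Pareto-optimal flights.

A: not dominated.
B: not dominated (best miles earned).
C: not dominated (best duration).
D: dominated by B (miles earned 7288≥2967, duration 4.4≤17.6, price 939≤1237, layovers 1≤1).
E: dominated by H (miles earned 4881≥3889, duration 4.6≤21.3, price 489≤1060, layovers 0≤0).
F: dominated by B (miles earned 7288≥2602, duration 4.4≤7.9, price 939≤1155, layovers 1≤3).
G: not dominated.
H: not dominated.

A, B, C, G, H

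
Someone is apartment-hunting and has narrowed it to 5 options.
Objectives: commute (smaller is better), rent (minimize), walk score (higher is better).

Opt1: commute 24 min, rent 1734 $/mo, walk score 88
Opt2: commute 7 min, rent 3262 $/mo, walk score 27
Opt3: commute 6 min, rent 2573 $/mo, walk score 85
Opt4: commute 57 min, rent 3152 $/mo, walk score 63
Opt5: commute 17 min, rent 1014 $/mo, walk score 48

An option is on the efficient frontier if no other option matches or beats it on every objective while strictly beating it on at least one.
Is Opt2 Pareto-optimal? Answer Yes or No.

No

Opt3 vs Opt2: commute 6≤7, rent 2573≤3262, walk score 85≥27 — Opt3 is at least as good on every objective and strictly better on at least one, so Opt3 dominates Opt2.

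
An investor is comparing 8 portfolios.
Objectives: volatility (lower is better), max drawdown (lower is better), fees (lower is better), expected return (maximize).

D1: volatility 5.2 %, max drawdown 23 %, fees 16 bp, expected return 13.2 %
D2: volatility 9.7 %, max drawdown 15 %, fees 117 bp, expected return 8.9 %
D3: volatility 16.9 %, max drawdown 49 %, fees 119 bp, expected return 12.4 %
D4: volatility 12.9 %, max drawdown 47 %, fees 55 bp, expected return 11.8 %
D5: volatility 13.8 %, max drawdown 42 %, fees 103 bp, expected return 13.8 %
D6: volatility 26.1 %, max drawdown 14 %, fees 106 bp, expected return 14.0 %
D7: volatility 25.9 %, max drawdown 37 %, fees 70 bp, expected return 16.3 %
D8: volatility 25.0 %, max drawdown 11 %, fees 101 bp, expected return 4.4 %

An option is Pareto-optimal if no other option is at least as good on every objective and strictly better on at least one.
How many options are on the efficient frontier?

D1: not dominated (best volatility).
D2: not dominated.
D3: dominated by D1 (volatility 5.2≤16.9, max drawdown 23≤49, fees 16≤119, expected return 13.2≥12.4).
D4: dominated by D1 (volatility 5.2≤12.9, max drawdown 23≤47, fees 16≤55, expected return 13.2≥11.8).
D5: not dominated.
D6: not dominated.
D7: not dominated (best expected return).
D8: not dominated (best max drawdown).
Pareto-optimal: D1, D2, D5, D6, D7, D8 → 6.

6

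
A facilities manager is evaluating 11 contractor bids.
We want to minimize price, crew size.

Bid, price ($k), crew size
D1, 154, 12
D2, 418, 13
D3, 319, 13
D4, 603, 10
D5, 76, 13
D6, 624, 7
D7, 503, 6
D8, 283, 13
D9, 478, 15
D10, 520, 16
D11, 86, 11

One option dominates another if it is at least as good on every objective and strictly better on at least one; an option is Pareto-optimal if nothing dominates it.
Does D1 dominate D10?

D1 vs D10: price 154≤520, crew size 12≤16 — D1 is at least as good on every objective with at least one strict improvement.

Yes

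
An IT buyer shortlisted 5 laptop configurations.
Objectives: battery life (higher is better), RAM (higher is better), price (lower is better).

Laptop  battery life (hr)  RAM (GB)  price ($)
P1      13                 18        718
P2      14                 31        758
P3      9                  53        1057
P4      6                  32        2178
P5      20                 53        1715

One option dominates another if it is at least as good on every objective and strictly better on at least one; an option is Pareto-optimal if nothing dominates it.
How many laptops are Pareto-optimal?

4

P1: not dominated (best price).
P2: not dominated.
P3: not dominated.
P4: dominated by P3 (battery life 9≥6, RAM 53≥32, price 1057≤2178).
P5: not dominated (best battery life).
Pareto-optimal: P1, P2, P3, P5 → 4.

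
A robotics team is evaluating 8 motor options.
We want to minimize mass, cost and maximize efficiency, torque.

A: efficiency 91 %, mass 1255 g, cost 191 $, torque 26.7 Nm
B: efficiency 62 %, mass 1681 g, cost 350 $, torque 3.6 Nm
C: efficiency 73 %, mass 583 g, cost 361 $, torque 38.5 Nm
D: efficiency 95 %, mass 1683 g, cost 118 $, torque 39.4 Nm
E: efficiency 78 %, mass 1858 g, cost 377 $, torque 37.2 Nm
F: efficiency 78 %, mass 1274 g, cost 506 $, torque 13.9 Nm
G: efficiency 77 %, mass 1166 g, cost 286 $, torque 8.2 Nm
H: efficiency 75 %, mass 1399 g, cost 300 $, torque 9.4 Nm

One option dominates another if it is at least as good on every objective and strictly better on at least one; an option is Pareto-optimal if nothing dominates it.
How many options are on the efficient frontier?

A: not dominated.
B: dominated by A (efficiency 91≥62, mass 1255≤1681, cost 191≤350, torque 26.7≥3.6).
C: not dominated (best mass).
D: not dominated (best efficiency).
E: dominated by D (efficiency 95≥78, mass 1683≤1858, cost 118≤377, torque 39.4≥37.2).
F: dominated by A (efficiency 91≥78, mass 1255≤1274, cost 191≤506, torque 26.7≥13.9).
G: not dominated.
H: dominated by A (efficiency 91≥75, mass 1255≤1399, cost 191≤300, torque 26.7≥9.4).
Pareto-optimal: A, C, D, G → 4.

4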